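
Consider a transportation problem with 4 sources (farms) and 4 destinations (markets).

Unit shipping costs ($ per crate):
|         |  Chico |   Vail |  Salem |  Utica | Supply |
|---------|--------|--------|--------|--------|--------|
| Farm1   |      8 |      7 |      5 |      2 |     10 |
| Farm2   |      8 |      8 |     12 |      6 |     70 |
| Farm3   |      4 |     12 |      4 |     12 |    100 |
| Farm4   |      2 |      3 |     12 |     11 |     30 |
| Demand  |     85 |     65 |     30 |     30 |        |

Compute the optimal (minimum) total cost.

1015

Optimal allocation:
  Farm1→Utica: 10 crates
  Farm2→Vail: 50 crates
  Farm2→Utica: 20 crates
  Farm3→Chico: 70 crates
  Farm3→Salem: 30 crates
  Farm4→Chico: 15 crates
  Farm4→Vail: 15 crates
Total cost = $1015.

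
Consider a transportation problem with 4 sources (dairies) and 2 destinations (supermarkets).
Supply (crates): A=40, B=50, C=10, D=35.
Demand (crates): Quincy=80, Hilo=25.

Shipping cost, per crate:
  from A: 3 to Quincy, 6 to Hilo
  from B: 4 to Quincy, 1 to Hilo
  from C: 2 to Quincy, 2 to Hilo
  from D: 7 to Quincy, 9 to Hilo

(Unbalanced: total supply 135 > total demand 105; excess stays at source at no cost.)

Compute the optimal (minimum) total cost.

A cheapest plan:
  A→Quincy: 40 × 3 = 120
  B→Quincy: 25 × 4 = 100
  B→Hilo: 25 × 1 = 25
  C→Quincy: 10 × 2 = 20
  D→Quincy: 5 × 7 = 35
Total = 120 + 100 + 25 + 20 + 35 = 300.

300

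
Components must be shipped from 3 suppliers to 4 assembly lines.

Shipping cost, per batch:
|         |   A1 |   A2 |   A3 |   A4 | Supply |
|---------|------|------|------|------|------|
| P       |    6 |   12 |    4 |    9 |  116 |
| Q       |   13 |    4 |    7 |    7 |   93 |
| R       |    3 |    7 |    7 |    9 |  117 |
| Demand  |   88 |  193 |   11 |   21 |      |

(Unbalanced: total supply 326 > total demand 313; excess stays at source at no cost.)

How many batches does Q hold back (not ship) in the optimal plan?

An optimal plan:
  P->A1: 71 × 6 = 426
  P->A3: 11 × 4 = 44
  P->A4: 21 × 9 = 189
  Q->A2: 93 × 4 = 372
  R->A1: 17 × 3 = 51
  R->A2: 100 × 7 = 700
Total cost = 1782.
Q ships 93 of its 93, leaving 0.

0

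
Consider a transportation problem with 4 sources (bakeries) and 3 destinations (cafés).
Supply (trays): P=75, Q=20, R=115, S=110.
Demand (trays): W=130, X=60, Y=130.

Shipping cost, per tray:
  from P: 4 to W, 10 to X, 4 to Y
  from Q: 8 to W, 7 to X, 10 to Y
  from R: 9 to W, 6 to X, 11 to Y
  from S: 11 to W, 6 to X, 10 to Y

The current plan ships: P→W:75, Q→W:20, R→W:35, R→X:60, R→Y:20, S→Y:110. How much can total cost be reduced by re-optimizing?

Current plan cost = 75·4 + 20·8 + 35·9 + 60·6 + 20·11 + 110·10 = 2455.
Optimal plan:
  P to Y: 75 trays
  Q to W: 20 trays
  R to W: 110 trays
  R to X: 5 trays
  S to X: 55 trays
  S to Y: 55 trays
Optimal cost = 2360.
Saving = 2455 − 2360 = 95.

95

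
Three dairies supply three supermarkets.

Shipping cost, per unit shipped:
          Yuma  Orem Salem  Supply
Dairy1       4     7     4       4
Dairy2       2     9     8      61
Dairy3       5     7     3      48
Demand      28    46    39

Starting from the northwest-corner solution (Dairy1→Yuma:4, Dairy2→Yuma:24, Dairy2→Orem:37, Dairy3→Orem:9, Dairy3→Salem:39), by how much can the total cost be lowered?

Current plan cost = 4·4 + 24·2 + 37·9 + 9·7 + 39·3 = 577.
Optimal plan:
  Dairy1→Orem: 4 × 7 = 28
  Dairy2→Yuma: 28 × 2 = 56
  Dairy2→Orem: 33 × 9 = 297
  Dairy3→Orem: 9 × 7 = 63
  Dairy3→Salem: 39 × 3 = 117
Optimal cost = 561.
Saving = 577 − 561 = 16.

16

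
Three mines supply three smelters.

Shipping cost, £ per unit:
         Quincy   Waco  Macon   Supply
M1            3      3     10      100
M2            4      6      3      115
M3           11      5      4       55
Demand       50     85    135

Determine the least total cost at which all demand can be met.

900

Optimal allocation:
  M1–Quincy: 15 × £3 = £45
  M1–Waco: 85 × £3 = £255
  M2–Quincy: 35 × £4 = £140
  M2–Macon: 80 × £3 = £240
  M3–Macon: 55 × £4 = £220
Total = 45 + 255 + 140 + 240 + 220 = £900.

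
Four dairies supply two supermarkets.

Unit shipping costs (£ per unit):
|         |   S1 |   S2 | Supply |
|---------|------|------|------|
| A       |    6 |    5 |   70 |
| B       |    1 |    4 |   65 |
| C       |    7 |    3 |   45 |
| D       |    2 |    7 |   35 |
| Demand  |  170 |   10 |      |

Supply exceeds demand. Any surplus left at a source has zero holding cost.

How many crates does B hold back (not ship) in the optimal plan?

0

Minimum-cost shipments:
  A→S1: 70 × £6 = £420
  B→S1: 65 × £1 = £65
  C→S2: 10 × £3 = £30
  D→S1: 35 × £2 = £70
Total cost = £585.
B ships 65 of its 65, leaving 0.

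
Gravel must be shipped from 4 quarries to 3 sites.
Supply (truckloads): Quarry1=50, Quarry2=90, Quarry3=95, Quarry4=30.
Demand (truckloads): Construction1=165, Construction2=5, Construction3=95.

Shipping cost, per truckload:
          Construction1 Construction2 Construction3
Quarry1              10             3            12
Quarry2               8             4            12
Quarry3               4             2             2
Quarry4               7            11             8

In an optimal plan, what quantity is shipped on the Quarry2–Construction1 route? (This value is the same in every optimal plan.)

90

Optimal shipments:
  Quarry1→Construction1: 45 truckloads
  Quarry1→Construction2: 5 truckloads
  Quarry2→Construction1: 90 truckloads
  Quarry3→Construction3: 95 truckloads
  Quarry4→Construction1: 30 truckloads
Total cost = 1585.
So Quarry2→Construction1 carries 90 truckloads.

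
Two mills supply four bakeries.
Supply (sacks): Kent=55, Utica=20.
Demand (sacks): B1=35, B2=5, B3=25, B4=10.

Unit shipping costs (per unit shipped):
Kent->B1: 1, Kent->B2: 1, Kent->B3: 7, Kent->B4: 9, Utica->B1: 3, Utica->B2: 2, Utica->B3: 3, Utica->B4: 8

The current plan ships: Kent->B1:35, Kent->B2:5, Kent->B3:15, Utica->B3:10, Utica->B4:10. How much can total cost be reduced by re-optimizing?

30

Current plan cost = 35·1 + 5·1 + 15·7 + 10·3 + 10·8 = 255.
Optimal plan:
  Kent→B1: 35 sacks
  Kent→B2: 5 sacks
  Kent→B3: 5 sacks
  Kent→B4: 10 sacks
  Utica→B3: 20 sacks
Optimal cost = 225.
Saving = 255 − 225 = 30.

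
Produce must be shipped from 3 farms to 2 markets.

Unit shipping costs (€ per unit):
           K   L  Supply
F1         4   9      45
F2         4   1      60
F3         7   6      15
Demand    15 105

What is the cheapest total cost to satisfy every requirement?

480

Optimal allocation:
  F1→K: 15 × €4 = €60
  F1→L: 30 × €9 = €270
  F2→L: 60 × €1 = €60
  F3→L: 15 × €6 = €90
Total = 60 + 270 + 60 + 90 = €480.
(Supply check: F1 ships 45; F2 ships 60; F3 ships 15.)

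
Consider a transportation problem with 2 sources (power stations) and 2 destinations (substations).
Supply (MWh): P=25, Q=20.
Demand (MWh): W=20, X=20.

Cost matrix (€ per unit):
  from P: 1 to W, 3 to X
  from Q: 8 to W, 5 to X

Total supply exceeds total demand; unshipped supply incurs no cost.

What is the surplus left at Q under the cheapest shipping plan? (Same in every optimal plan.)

Minimum-cost shipments:
  P to W: 20 × €1 = €20
  P to X: 5 × €3 = €15
  Q to X: 15 × €5 = €75
Total cost = €110.
Q ships 15 of its 20, leaving 5.

5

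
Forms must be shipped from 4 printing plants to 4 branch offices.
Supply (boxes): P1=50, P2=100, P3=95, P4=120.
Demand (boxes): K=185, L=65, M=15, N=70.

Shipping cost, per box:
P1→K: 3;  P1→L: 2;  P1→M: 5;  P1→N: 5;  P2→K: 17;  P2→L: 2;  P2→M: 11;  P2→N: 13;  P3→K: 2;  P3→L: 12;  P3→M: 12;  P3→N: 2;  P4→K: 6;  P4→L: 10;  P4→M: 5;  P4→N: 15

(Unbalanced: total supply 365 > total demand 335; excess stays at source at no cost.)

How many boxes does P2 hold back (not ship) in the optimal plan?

Minimum-cost shipments:
  P1 to K: 50 × 3 = 150
  P2 to L: 65 × 2 = 130
  P2 to M: 5 × 11 = 55
  P3 to K: 25 × 2 = 50
  P3 to N: 70 × 2 = 140
  P4 to K: 110 × 6 = 660
  P4 to M: 10 × 5 = 50
Total cost = 1235.
P2 ships 70 of its 100, leaving 30.

30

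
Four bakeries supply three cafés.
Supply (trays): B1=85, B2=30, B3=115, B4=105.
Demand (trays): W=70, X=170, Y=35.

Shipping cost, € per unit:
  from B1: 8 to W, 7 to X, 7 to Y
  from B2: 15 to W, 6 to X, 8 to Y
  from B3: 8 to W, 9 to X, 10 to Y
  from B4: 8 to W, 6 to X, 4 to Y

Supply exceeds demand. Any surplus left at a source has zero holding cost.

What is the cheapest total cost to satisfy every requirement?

1790

An optimal shipping plan:
  B1->X: 70 × €7 = €490
  B2->X: 30 × €6 = €180
  B3->W: 70 × €8 = €560
  B4->X: 70 × €6 = €420
  B4->Y: 35 × €4 = €140
Total = 490 + 180 + 560 + 420 + 140 = €1790.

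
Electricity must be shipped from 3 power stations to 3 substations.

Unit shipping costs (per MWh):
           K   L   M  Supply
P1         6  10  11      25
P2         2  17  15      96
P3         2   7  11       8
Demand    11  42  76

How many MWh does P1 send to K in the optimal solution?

The minimum-cost plan:
  P1→L: 25 × 10 = 250
  P2→K: 11 × 2 = 22
  P2→L: 9 × 17 = 153
  P2→M: 76 × 15 = 1140
  P3→L: 8 × 7 = 56
Total cost = 1621.
The route P1→K is not used.

0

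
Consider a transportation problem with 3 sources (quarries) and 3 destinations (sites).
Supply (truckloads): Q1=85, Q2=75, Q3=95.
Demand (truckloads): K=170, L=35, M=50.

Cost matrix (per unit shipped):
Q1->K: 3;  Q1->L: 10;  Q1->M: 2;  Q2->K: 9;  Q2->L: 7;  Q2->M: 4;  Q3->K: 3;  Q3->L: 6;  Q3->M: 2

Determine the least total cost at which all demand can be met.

A cheapest plan:
  Q1->K: 75 × 3 = 225
  Q1->M: 10 × 2 = 20
  Q2->L: 35 × 7 = 245
  Q2->M: 40 × 4 = 160
  Q3->K: 95 × 3 = 285
Total = 225 + 20 + 245 + 160 + 285 = 935.
(Supply check: Q1 ships 85; Q2 ships 75; Q3 ships 95.)

935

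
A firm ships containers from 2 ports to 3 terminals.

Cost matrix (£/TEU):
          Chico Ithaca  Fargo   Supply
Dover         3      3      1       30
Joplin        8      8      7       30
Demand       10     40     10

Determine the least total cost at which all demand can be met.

An optimal shipping plan:
  Dover->Chico: 10 × £3 = £30
  Dover->Ithaca: 10 × £3 = £30
  Dover->Fargo: 10 × £1 = £10
  Joplin->Ithaca: 30 × £8 = £240
Total = 30 + 30 + 10 + 240 = £310.

310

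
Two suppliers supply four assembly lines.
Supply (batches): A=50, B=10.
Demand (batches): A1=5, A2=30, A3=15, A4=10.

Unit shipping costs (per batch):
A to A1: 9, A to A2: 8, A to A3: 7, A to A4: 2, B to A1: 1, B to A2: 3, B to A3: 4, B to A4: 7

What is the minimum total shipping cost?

345

An optimal shipping plan:
  A->A2: 25 × 8 = 200
  A->A3: 15 × 7 = 105
  A->A4: 10 × 2 = 20
  B->A1: 5 × 1 = 5
  B->A2: 5 × 3 = 15
Total = 200 + 105 + 20 + 5 + 15 = 345.
(Supply check: A ships 50; B ships 10.)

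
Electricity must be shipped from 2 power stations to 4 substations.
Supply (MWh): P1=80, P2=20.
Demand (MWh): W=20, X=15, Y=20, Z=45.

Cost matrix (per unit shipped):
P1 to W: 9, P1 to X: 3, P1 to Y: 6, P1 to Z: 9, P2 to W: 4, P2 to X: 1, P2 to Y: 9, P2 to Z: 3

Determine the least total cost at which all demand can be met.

An optimal shipping plan:
  P1->W: 20 MWh
  P1->X: 15 MWh
  P1->Y: 20 MWh
  P1->Z: 25 MWh
  P2->Z: 20 MWh
Total cost = 630.

630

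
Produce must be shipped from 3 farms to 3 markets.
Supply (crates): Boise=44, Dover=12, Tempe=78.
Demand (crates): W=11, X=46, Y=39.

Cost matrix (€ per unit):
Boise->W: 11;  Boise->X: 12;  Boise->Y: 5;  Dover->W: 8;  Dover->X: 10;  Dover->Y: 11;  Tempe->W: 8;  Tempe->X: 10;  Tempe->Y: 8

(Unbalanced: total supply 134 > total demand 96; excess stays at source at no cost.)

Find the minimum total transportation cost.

743

A cheapest plan:
  Boise–Y: 39 × €5 = €195
  Dover–X: 12 × €10 = €120
  Tempe–W: 11 × €8 = €88
  Tempe–X: 34 × €10 = €340
Total = 195 + 120 + 88 + 340 = €743.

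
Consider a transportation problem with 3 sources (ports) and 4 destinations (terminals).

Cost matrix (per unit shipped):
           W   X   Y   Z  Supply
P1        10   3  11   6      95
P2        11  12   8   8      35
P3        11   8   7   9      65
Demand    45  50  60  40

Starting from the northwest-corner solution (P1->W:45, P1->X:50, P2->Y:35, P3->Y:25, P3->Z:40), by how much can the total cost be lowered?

115

Current plan cost = 45·10 + 50·3 + 35·8 + 25·7 + 40·9 = 1415.
Optimal plan:
  P1->W: 5 × 10 = 50
  P1->X: 50 × 3 = 150
  P1->Z: 40 × 6 = 240
  P2->W: 35 × 11 = 385
  P3->W: 5 × 11 = 55
  P3->Y: 60 × 7 = 420
Optimal cost = 1300.
Saving = 1415 − 1300 = 115.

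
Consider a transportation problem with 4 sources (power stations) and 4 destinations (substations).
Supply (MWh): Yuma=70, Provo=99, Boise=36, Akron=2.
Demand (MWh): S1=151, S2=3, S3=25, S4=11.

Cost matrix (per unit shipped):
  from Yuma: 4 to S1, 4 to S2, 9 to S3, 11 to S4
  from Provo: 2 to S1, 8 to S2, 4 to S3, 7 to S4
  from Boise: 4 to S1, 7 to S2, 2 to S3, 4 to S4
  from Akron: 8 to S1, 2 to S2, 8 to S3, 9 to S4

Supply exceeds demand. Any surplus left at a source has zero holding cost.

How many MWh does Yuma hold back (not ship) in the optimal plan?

An optimal plan:
  Yuma–S1: 52 MWh
  Yuma–S2: 1 MWh
  Provo–S1: 99 MWh
  Boise–S3: 25 MWh
  Boise–S4: 11 MWh
  Akron–S2: 2 MWh
Total cost = 508.
Yuma ships 53 of its 70, leaving 17.

17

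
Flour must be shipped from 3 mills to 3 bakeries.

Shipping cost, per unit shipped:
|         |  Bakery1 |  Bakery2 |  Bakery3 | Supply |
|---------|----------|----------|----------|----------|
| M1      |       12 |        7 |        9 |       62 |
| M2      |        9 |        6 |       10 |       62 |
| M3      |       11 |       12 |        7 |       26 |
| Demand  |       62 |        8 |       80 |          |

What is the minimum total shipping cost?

One minimum-cost allocation:
  M1->Bakery2: 8 × 7 = 56
  M1->Bakery3: 54 × 9 = 486
  M2->Bakery1: 62 × 9 = 558
  M3->Bakery3: 26 × 7 = 182
Total = 56 + 486 + 558 + 182 = 1282.

1282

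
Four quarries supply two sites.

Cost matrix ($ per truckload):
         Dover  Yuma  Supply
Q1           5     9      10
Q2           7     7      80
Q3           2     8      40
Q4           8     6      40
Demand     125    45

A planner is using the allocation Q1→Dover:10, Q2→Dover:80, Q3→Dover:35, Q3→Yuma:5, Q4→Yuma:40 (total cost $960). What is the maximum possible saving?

30

Current plan cost = 10·5 + 80·7 + 35·2 + 5·8 + 40·6 = $960.
Optimal plan:
  Q1→Dover: 10 × $5 = $50
  Q2→Dover: 75 × $7 = $525
  Q2→Yuma: 5 × $7 = $35
  Q3→Dover: 40 × $2 = $80
  Q4→Yuma: 40 × $6 = $240
Optimal cost = $930.
Saving = 960 − 930 = $30.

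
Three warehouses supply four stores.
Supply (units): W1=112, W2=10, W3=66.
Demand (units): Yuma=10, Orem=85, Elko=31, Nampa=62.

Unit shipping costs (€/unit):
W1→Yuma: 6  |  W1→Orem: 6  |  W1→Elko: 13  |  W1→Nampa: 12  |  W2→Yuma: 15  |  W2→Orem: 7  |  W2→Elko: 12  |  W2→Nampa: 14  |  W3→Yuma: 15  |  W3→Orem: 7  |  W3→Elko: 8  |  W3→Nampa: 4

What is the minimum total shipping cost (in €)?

A cheapest plan:
  W1 to Yuma: 10 × €6 = €60
  W1 to Orem: 85 × €6 = €510
  W1 to Elko: 17 × €13 = €221
  W2 to Elko: 10 × €12 = €120
  W3 to Elko: 4 × €8 = €32
  W3 to Nampa: 62 × €4 = €248
Total = 60 + 510 + 221 + 120 + 32 + 248 = €1191.

1191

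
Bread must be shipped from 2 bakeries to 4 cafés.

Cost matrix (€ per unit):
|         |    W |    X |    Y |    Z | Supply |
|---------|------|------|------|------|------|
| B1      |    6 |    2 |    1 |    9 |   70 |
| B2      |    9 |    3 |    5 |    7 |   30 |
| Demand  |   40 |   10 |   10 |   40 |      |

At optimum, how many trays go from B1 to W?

Solving gives:
  B1 to W: 40 × €6 = €240
  B1 to X: 10 × €2 = €20
  B1 to Y: 10 × €1 = €10
  B1 to Z: 10 × €9 = €90
  B2 to Z: 30 × €7 = €210
Total cost = €570.
So B1→W carries 40 trays.

40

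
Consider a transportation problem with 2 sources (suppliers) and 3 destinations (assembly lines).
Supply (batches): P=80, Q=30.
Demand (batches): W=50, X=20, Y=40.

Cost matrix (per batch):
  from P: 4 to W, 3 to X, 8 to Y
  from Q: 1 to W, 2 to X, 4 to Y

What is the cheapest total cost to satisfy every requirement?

460

One minimum-cost allocation:
  P→W: 50 × 4 = 200
  P→X: 20 × 3 = 60
  P→Y: 10 × 8 = 80
  Q→Y: 30 × 4 = 120
Total = 200 + 60 + 80 + 120 = 460.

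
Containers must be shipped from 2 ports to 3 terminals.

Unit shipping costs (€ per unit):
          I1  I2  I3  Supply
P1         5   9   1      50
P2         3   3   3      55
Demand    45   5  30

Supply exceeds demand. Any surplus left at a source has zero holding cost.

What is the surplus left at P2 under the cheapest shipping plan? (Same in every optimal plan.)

5

An optimal plan:
  P1->I3: 30 × €1 = €30
  P2->I1: 45 × €3 = €135
  P2->I2: 5 × €3 = €15
Total cost = €180.
P2 ships 50 of its 55, leaving 5.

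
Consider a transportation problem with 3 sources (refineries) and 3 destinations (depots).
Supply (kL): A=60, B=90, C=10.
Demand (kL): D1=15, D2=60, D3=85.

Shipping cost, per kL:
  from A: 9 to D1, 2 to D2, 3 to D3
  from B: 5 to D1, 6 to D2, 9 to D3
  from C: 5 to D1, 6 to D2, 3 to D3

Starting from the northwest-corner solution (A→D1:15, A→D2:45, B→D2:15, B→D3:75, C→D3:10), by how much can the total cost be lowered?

Current plan cost = 15·9 + 45·2 + 15·6 + 75·9 + 10·3 = 1020.
Optimal plan:
  A->D3: 60 × 3 = 180
  B->D1: 15 × 5 = 75
  B->D2: 60 × 6 = 360
  B->D3: 15 × 9 = 135
  C->D3: 10 × 3 = 30
Optimal cost = 780.
Saving = 1020 − 780 = 240.

240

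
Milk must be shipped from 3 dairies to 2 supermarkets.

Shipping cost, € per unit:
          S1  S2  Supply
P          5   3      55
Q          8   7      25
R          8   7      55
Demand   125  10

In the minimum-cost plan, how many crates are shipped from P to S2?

Solving gives:
  P to S1: 45 × €5 = €225
  P to S2: 10 × €3 = €30
  Q to S1: 25 × €8 = €200
  R to S1: 55 × €8 = €440
Total cost = €895.
So P→S2 carries 10 crates.

10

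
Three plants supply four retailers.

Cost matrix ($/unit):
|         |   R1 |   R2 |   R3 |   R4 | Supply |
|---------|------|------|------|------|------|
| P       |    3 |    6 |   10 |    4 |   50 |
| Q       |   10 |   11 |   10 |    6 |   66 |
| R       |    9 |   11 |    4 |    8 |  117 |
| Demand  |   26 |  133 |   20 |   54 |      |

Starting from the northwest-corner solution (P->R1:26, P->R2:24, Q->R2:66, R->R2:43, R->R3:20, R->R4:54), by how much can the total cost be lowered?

Current plan cost = 26·3 + 24·6 + 66·11 + 43·11 + 20·4 + 54·8 = $1933.
Optimal plan:
  P to R1: 26 × $3 = $78
  P to R2: 24 × $6 = $144
  Q to R2: 12 × $11 = $132
  Q to R4: 54 × $6 = $324
  R to R2: 97 × $11 = $1067
  R to R3: 20 × $4 = $80
Optimal cost = $1825.
Saving = 1933 − 1825 = $108.

108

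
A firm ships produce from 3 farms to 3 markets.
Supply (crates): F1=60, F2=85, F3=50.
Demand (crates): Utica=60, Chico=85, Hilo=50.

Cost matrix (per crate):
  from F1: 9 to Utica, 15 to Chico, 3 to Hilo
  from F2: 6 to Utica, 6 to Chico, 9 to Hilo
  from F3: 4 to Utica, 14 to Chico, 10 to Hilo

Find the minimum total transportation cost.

One minimum-cost allocation:
  F1 to Utica: 10 crates
  F1 to Hilo: 50 crates
  F2 to Chico: 85 crates
  F3 to Utica: 50 crates
Total cost = 950.

950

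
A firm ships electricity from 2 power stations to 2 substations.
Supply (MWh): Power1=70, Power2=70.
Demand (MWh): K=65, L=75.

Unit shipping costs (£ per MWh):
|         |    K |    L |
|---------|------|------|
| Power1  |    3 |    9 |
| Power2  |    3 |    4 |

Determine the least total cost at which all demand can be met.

An optimal shipping plan:
  Power1->K: 65 × £3 = £195
  Power1->L: 5 × £9 = £45
  Power2->L: 70 × £4 = £280
Total = 195 + 45 + 280 = £520.
(Supply check: Power1 ships 70; Power2 ships 70.)

520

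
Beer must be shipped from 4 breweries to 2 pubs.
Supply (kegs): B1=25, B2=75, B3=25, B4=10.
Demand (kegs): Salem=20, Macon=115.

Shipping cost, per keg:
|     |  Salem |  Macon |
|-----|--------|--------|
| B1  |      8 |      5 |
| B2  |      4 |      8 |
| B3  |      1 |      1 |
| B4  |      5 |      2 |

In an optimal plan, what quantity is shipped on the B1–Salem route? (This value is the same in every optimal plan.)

Optimal shipments:
  B1 to Macon: 25 × 5 = 125
  B2 to Salem: 20 × 4 = 80
  B2 to Macon: 55 × 8 = 440
  B3 to Macon: 25 × 1 = 25
  B4 to Macon: 10 × 2 = 20
Total cost = 690.
The route B1→Salem is not used.

0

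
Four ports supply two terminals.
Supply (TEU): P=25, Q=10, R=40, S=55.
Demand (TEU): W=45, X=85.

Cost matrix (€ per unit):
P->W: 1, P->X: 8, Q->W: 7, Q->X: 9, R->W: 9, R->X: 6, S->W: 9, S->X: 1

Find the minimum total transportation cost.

Optimal allocation:
  P->W: 25 × €1 = €25
  Q->W: 10 × €7 = €70
  R->W: 10 × €9 = €90
  R->X: 30 × €6 = €180
  S->X: 55 × €1 = €55
Total = 25 + 70 + 90 + 180 + 55 = €420.

420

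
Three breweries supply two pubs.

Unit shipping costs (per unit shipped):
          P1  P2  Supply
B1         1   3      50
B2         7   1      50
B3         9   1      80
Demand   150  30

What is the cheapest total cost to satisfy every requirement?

880

One minimum-cost allocation:
  B1→P1: 50 kegs
  B2→P1: 50 kegs
  B3→P1: 50 kegs
  B3→P2: 30 kegs
Total cost = 880.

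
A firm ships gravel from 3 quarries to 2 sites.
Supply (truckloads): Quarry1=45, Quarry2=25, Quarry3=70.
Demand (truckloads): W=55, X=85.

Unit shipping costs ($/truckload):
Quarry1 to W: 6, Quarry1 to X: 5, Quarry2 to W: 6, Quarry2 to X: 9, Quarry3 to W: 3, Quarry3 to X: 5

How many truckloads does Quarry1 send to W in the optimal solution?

0

Solving gives:
  Quarry1→X: 45 truckloads
  Quarry2→W: 25 truckloads
  Quarry3→W: 30 truckloads
  Quarry3→X: 40 truckloads
Total cost = $665.
The route Quarry1→W is not used.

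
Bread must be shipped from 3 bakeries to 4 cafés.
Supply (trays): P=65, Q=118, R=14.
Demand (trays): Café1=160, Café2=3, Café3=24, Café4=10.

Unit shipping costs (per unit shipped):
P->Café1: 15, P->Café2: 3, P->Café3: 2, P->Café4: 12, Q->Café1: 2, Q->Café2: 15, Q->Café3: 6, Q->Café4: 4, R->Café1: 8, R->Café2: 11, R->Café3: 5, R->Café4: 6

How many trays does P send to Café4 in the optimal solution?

Solving gives:
  P→Café1: 28 trays
  P→Café2: 3 trays
  P→Café3: 24 trays
  P→Café4: 10 trays
  Q→Café1: 118 trays
  R→Café1: 14 trays
Total cost = 945.
So P→Café4 carries 10 trays.

10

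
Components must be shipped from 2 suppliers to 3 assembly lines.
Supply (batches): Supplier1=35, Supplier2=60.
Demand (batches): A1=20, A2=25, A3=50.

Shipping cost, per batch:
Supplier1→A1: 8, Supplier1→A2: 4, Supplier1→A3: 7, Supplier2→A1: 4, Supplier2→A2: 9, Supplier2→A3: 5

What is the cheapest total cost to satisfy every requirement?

An optimal shipping plan:
  Supplier1→A2: 25 × 4 = 100
  Supplier1→A3: 10 × 7 = 70
  Supplier2→A1: 20 × 4 = 80
  Supplier2→A3: 40 × 5 = 200
Total = 100 + 70 + 80 + 200 = 450.

450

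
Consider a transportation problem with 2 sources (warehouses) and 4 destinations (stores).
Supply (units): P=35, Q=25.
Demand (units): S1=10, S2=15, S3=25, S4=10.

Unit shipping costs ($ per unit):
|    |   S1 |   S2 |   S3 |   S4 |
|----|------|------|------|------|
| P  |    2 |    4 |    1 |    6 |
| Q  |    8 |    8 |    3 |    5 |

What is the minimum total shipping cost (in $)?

185

An optimal shipping plan:
  P→S1: 10 × $2 = $20
  P→S2: 15 × $4 = $60
  P→S3: 10 × $1 = $10
  Q→S3: 15 × $3 = $45
  Q→S4: 10 × $5 = $50
Total = 20 + 60 + 10 + 45 + 50 = $185.
(Supply check: P ships 35; Q ships 25.)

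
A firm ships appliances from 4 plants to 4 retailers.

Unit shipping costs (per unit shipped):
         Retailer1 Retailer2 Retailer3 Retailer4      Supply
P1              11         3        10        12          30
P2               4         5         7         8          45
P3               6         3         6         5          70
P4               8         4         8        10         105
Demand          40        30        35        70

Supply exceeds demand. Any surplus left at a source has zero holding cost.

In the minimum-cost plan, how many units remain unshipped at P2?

0

Minimum-cost shipments:
  P1→Retailer2: 30 × 3 = 90
  P2→Retailer1: 40 × 4 = 160
  P2→Retailer3: 5 × 7 = 35
  P3→Retailer4: 70 × 5 = 350
  P4→Retailer3: 30 × 8 = 240
Total cost = 875.
P2 ships 45 of its 45, leaving 0.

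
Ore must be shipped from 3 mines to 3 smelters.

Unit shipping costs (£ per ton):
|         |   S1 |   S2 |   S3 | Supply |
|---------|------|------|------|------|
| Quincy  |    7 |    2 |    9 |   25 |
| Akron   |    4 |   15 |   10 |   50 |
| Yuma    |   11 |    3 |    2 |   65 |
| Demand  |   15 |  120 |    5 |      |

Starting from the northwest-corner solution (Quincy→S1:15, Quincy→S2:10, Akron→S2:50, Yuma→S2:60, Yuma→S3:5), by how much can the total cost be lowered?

260

Current plan cost = 15·7 + 10·2 + 50·15 + 60·3 + 5·2 = £1065.
Optimal plan:
  Quincy→S2: 25 × £2 = £50
  Akron→S1: 15 × £4 = £60
  Akron→S2: 30 × £15 = £450
  Akron→S3: 5 × £10 = £50
  Yuma→S2: 65 × £3 = £195
Optimal cost = £805.
Saving = 1065 − 805 = £260.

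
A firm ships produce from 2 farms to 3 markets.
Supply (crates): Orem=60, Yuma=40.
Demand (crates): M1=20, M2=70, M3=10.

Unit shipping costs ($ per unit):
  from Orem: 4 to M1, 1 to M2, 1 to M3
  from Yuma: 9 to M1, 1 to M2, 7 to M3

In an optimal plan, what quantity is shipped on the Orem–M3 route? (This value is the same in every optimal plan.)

Optimal shipments:
  Orem→M1: 20 × $4 = $80
  Orem→M2: 30 × $1 = $30
  Orem→M3: 10 × $1 = $10
  Yuma→M2: 40 × $1 = $40
Total cost = $160.
So Orem→M3 carries 10 crates.

10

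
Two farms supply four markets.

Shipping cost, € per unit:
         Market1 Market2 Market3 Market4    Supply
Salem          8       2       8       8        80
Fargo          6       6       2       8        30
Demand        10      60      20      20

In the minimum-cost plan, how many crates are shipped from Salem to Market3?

The minimum-cost plan:
  Salem to Market2: 60 × €2 = €120
  Salem to Market4: 20 × €8 = €160
  Fargo to Market1: 10 × €6 = €60
  Fargo to Market3: 20 × €2 = €40
Total cost = €380.
The route Salem→Market3 is not used.

0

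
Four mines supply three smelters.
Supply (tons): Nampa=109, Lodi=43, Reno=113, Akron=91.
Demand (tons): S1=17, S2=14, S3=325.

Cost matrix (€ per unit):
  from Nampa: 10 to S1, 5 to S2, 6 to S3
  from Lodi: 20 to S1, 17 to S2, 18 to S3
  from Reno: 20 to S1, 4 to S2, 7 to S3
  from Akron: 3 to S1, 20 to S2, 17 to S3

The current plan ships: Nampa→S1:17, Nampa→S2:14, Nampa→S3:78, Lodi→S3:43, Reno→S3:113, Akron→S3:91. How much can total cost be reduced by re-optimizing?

Current plan cost = 17·10 + 14·5 + 78·6 + 43·18 + 113·7 + 91·17 = €3820.
Optimal plan:
  Nampa–S3: 109 × €6 = €654
  Lodi–S3: 43 × €18 = €774
  Reno–S2: 14 × €4 = €56
  Reno–S3: 99 × €7 = €693
  Akron–S1: 17 × €3 = €51
  Akron–S3: 74 × €17 = €1258
Optimal cost = €3486.
Saving = 3820 − 3486 = €334.

334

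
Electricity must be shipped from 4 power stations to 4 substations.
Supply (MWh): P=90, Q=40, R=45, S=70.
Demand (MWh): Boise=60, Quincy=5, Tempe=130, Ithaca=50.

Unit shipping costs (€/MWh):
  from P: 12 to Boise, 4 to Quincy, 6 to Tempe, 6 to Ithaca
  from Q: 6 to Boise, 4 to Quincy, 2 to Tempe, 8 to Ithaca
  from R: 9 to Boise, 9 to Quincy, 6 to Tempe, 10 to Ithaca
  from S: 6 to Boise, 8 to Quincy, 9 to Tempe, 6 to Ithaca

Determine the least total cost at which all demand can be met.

1300

An optimal shipping plan:
  P->Quincy: 5 MWh
  P->Tempe: 45 MWh
  P->Ithaca: 40 MWh
  Q->Tempe: 40 MWh
  R->Tempe: 45 MWh
  S->Boise: 60 MWh
  S->Ithaca: 10 MWh
Total cost = €1300.
(Supply check: P ships 90; Q ships 40; R ships 45; S ships 70.)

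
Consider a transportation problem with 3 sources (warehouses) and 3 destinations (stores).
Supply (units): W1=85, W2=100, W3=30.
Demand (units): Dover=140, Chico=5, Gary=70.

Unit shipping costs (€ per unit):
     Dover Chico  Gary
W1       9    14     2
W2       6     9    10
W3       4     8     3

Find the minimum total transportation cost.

1010

One minimum-cost allocation:
  W1→Dover: 15 × €9 = €135
  W1→Gary: 70 × €2 = €140
  W2→Dover: 95 × €6 = €570
  W2→Chico: 5 × €9 = €45
  W3→Dover: 30 × €4 = €120
Total = 135 + 140 + 570 + 45 + 120 = €1010.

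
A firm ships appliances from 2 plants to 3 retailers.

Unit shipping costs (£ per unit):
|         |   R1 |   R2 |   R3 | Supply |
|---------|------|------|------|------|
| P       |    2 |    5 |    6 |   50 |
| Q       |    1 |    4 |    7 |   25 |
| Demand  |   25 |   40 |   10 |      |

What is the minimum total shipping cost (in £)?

Optimal allocation:
  P to R1: 25 × £2 = £50
  P to R2: 15 × £5 = £75
  P to R3: 10 × £6 = £60
  Q to R2: 25 × £4 = £100
Total = 50 + 75 + 60 + 100 = £285.

285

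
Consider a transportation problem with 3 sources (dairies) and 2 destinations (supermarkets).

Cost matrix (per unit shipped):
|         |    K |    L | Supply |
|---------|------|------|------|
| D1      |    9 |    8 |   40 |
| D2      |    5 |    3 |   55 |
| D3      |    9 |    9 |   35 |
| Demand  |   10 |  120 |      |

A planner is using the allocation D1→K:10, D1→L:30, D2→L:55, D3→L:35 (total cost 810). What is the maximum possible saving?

10

Current plan cost = 10·9 + 30·8 + 55·3 + 35·9 = 810.
Optimal plan:
  D1→L: 40 × 8 = 320
  D2→L: 55 × 3 = 165
  D3→K: 10 × 9 = 90
  D3→L: 25 × 9 = 225
Optimal cost = 800.
Saving = 810 − 800 = 10.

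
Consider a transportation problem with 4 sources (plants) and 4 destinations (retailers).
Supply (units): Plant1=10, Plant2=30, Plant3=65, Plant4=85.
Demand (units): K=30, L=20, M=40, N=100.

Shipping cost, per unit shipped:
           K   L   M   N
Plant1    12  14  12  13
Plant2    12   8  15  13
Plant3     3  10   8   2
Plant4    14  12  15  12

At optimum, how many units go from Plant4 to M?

Optimal shipments:
  Plant1→M: 10 units
  Plant2→K: 10 units
  Plant2→L: 20 units
  Plant3→K: 20 units
  Plant3→N: 45 units
  Plant4→M: 30 units
  Plant4→N: 55 units
Total cost = 1660.
So Plant4→M carries 30 units.

30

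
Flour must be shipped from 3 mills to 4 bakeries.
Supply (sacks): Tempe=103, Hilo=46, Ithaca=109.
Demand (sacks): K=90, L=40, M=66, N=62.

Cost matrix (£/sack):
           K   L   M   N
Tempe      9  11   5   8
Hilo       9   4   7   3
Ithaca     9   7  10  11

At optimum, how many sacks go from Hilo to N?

46

The minimum-cost plan:
  Tempe→K: 21 × £9 = £189
  Tempe→M: 66 × £5 = £330
  Tempe→N: 16 × £8 = £128
  Hilo→N: 46 × £3 = £138
  Ithaca→K: 69 × £9 = £621
  Ithaca→L: 40 × £7 = £280
Total cost = £1686.
So Hilo→N carries 46 sacks.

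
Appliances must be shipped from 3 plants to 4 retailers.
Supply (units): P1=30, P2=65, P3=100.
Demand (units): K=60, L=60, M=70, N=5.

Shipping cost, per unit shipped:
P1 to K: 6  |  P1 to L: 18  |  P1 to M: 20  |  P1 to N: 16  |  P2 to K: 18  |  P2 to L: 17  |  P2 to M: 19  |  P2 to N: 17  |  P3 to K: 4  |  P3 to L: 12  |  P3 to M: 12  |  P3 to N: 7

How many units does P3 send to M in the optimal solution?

The minimum-cost plan:
  P1–K: 30 × 6 = 180
  P2–L: 60 × 17 = 1020
  P2–M: 5 × 19 = 95
  P3–K: 30 × 4 = 120
  P3–M: 65 × 12 = 780
  P3–N: 5 × 7 = 35
Total cost = 2230.
So P3→M carries 65 units.

65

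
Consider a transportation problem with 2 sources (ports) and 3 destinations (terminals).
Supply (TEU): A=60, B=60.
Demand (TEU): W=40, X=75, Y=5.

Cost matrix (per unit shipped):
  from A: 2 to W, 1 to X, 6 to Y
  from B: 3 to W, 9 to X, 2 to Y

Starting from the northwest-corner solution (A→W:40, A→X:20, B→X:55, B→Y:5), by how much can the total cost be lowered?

Current plan cost = 40·2 + 20·1 + 55·9 + 5·2 = 605.
Optimal plan:
  A–X: 60 × 1 = 60
  B–W: 40 × 3 = 120
  B–X: 15 × 9 = 135
  B–Y: 5 × 2 = 10
Optimal cost = 325.
Saving = 605 − 325 = 280.

280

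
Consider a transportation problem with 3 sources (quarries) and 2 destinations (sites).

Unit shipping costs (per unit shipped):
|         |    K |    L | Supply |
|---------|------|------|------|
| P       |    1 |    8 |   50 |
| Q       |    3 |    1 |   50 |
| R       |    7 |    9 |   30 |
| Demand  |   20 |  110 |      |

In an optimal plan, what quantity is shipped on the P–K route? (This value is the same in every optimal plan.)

Optimal shipments:
  P–K: 20 × 1 = 20
  P–L: 30 × 8 = 240
  Q–L: 50 × 1 = 50
  R–L: 30 × 9 = 270
Total cost = 580.
So P→K carries 20 truckloads.

20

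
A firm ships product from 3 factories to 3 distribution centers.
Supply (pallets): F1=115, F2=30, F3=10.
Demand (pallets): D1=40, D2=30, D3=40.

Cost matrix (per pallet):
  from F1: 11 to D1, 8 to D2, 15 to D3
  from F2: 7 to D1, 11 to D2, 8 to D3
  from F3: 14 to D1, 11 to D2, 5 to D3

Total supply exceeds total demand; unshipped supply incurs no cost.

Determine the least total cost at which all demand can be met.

One minimum-cost allocation:
  F1 to D1: 40 × 11 = 440
  F1 to D2: 30 × 8 = 240
  F2 to D3: 30 × 8 = 240
  F3 to D3: 10 × 5 = 50
Total = 440 + 240 + 240 + 50 = 970.
(Supply check: F1 ships 70; F2 ships 30; F3 ships 10.)

970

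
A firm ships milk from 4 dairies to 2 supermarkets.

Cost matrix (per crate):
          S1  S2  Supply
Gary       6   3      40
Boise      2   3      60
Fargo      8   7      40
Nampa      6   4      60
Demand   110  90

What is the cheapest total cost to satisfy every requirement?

One minimum-cost allocation:
  Gary→S2: 40 × 3 = 120
  Boise→S1: 60 × 2 = 120
  Fargo→S1: 40 × 8 = 320
  Nampa→S1: 10 × 6 = 60
  Nampa→S2: 50 × 4 = 200
Total = 120 + 120 + 320 + 60 + 200 = 820.

820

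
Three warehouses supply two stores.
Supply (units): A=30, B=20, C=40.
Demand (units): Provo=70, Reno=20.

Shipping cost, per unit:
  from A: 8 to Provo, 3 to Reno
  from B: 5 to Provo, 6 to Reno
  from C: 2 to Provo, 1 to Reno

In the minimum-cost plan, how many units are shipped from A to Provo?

10

Optimal shipments:
  A to Provo: 10 × 8 = 80
  A to Reno: 20 × 3 = 60
  B to Provo: 20 × 5 = 100
  C to Provo: 40 × 2 = 80
Total cost = 320.
So A→Provo carries 10 units.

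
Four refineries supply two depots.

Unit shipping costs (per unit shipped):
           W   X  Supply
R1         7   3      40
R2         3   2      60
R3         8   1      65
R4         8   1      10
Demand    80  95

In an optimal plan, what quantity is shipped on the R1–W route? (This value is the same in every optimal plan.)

The minimum-cost plan:
  R1→W: 20 × 7 = 140
  R1→X: 20 × 3 = 60
  R2→W: 60 × 3 = 180
  R3→X: 65 × 1 = 65
  R4→X: 10 × 1 = 10
Total cost = 455.
So R1→W carries 20 kL.

20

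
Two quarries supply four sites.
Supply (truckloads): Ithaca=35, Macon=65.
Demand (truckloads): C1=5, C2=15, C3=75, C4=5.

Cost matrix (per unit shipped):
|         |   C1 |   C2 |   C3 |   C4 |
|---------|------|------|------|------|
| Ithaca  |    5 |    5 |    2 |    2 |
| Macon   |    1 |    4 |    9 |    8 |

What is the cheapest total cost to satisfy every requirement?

535

Optimal allocation:
  Ithaca→C3: 35 × 2 = 70
  Macon→C1: 5 × 1 = 5
  Macon→C2: 15 × 4 = 60
  Macon→C3: 40 × 9 = 360
  Macon→C4: 5 × 8 = 40
Total = 70 + 5 + 60 + 360 + 40 = 535.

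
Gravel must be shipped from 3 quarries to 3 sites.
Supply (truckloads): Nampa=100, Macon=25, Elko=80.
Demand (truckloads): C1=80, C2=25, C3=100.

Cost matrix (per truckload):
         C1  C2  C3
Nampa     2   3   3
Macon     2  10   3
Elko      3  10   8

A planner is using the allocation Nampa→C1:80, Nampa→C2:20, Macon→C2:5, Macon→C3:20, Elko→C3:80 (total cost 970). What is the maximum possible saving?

355

Current plan cost = 80·2 + 20·3 + 5·10 + 20·3 + 80·8 = 970.
Optimal plan:
  Nampa to C2: 25 × 3 = 75
  Nampa to C3: 75 × 3 = 225
  Macon to C3: 25 × 3 = 75
  Elko to C1: 80 × 3 = 240
Optimal cost = 615.
Saving = 970 − 615 = 355.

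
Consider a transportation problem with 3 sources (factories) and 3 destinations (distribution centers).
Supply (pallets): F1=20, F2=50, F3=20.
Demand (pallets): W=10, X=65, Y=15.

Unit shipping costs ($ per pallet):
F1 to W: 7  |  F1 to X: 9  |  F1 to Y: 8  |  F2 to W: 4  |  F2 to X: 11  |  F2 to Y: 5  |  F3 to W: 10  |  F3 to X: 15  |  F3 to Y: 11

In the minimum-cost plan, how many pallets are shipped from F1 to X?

20

Optimal shipments:
  F1->X: 20 pallets
  F2->W: 10 pallets
  F2->X: 25 pallets
  F2->Y: 15 pallets
  F3->X: 20 pallets
Total cost = $870.
So F1→X carries 20 pallets.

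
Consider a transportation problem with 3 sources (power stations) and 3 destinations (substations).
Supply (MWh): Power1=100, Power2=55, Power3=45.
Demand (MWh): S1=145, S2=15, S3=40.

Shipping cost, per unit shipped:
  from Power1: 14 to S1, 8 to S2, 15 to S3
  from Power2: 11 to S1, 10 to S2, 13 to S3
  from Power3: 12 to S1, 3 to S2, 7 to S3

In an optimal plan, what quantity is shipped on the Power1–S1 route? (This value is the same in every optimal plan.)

90

Solving gives:
  Power1->S1: 90 × 14 = 1260
  Power1->S2: 10 × 8 = 80
  Power2->S1: 55 × 11 = 605
  Power3->S2: 5 × 3 = 15
  Power3->S3: 40 × 7 = 280
Total cost = 2240.
So Power1→S1 carries 90 MWh.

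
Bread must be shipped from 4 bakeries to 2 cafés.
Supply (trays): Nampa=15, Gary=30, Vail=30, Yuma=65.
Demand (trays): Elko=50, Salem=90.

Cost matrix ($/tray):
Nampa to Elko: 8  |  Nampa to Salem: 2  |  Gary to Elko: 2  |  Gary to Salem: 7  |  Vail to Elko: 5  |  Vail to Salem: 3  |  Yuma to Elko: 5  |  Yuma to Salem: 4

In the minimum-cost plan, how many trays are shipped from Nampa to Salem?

15

Solving gives:
  Nampa–Salem: 15 × $2 = $30
  Gary–Elko: 30 × $2 = $60
  Vail–Salem: 30 × $3 = $90
  Yuma–Elko: 20 × $5 = $100
  Yuma–Salem: 45 × $4 = $180
Total cost = $460.
So Nampa→Salem carries 15 trays.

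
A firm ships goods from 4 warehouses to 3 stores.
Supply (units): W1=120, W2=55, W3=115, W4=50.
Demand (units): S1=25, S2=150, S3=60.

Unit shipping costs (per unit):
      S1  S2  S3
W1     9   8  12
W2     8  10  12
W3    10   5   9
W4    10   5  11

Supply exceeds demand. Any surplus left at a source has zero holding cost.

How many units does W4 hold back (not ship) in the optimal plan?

An optimal plan:
  W1 to S2: 45 × 8 = 360
  W2 to S1: 25 × 8 = 200
  W3 to S2: 55 × 5 = 275
  W3 to S3: 60 × 9 = 540
  W4 to S2: 50 × 5 = 250
Total cost = 1625.
W4 ships 50 of its 50, leaving 0.

0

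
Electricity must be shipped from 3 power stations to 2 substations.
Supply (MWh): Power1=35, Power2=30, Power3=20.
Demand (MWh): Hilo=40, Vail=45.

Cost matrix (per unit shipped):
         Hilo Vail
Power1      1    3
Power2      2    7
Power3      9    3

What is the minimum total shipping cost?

205

A cheapest plan:
  Power1->Hilo: 10 × 1 = 10
  Power1->Vail: 25 × 3 = 75
  Power2->Hilo: 30 × 2 = 60
  Power3->Vail: 20 × 3 = 60
Total = 10 + 75 + 60 + 60 = 205.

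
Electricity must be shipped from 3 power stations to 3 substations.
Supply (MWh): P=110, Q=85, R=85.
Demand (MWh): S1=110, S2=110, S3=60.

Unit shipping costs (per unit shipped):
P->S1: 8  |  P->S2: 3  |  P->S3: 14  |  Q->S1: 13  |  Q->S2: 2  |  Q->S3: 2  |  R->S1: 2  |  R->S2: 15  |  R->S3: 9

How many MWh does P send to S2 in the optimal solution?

The minimum-cost plan:
  P–S1: 25 × 8 = 200
  P–S2: 85 × 3 = 255
  Q–S2: 25 × 2 = 50
  Q–S3: 60 × 2 = 120
  R–S1: 85 × 2 = 170
Total cost = 795.
So P→S2 carries 85 MWh.

85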